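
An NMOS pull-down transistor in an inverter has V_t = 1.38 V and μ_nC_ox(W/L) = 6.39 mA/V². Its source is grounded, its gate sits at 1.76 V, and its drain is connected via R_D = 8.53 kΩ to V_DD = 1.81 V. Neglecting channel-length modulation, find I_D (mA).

V_GS = V_G = 1.76 V, so V_ov = 1.76 − 1.38 = 0.38 V.
Assume saturation: I_D = ½ k_n V_ov² = 0.5 × 6.39 × 0.38² = 0.461 mA, giving V_DS = V_DD − I_D R_D = 1.81 − 0.461 × 8.53 = -2.13 V.
But -2.13 V < V_ov = 0.38 V, so the device is actually in triode.
In triode I_D = k_n[V_ov V_DS − ½ V_DS²] and I_D = (V_DD − V_DS)/R_D. Equating: 27.3 V_DS² − 21.71 V_DS + 1.81 = 0, giving V_DS = 0.0946 V (the root below V_ov).
I_D = (1.81 − 0.0946) / 8.53 = 0.201 mA.

I_D = 0.201 mA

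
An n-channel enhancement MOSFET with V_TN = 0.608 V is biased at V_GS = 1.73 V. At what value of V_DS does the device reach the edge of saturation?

V_DS,sat = 1.12 V

The boundary between triode and saturation is V_DS = V_GS − V_TN = V_ov.
V_ov = 1.73 − 0.608 = 1.12 V.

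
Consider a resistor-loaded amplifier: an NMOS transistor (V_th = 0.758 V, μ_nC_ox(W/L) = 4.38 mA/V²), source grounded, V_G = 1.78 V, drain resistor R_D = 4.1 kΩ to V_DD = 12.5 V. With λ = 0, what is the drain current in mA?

I_D = 2.29 mA

V_GS = V_G = 1.78 V, so V_ov = 1.78 − 0.758 = 1.02 V.
Assume saturation: I_D = ½ k_n V_ov² = 0.5 × 4.38 × 1.02² = 2.29 mA, giving V_DS = V_DD − I_D R_D = 12.5 − 2.29 × 4.1 = 3.12 V.
V_DS = 3.12 V ≥ V_ov = 1.02 V, confirming saturation.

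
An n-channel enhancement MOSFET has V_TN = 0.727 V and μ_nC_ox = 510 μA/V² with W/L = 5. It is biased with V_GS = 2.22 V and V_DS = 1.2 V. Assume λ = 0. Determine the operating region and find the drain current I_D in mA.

Triode; I_D = 2.73 mA

k_n = μ_nC_ox · (W/L) = 2.55 mA/V².
V_ov = V_GS − V_TN = 2.22 − 0.727 = 1.49 V.
Since V_DS = 1.2 V < V_ov = 1.49 V, the device is in the triode region.
I_D = k_n [V_ov · V_DS − ½ V_DS²] = 2.55 × [1.49 × 1.2 − 0.5 × 1.2²] = 2.73 mA.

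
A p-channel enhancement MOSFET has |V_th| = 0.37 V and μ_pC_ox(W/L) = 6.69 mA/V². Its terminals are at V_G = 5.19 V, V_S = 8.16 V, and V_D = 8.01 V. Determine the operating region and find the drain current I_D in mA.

Triode; I_D = 2.53 mA

V_SG = V_S − V_G = 8.16 − 5.19 = 2.97 V; V_SD = V_S − V_D = 8.16 − 8.01 = 0.15 V.
V_ov = V_SG − |V_th| = 2.97 − 0.37 = 2.6 V.
Since V_SD = 0.15 V < V_ov = 2.6 V, the device is in the triode region.
I_D = k_p [V_ov · V_SD − ½ V_SD²] = 6.69 × [2.6 × 0.15 − 0.5 × 0.15²] = 2.53 mA.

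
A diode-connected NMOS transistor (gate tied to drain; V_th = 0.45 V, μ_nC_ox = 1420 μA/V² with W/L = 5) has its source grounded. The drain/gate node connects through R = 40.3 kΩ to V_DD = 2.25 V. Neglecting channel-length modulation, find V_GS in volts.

With gate tied to drain, V_GS = V_DS ≥ V_GS − V_th, so the device is in saturation.
k_n = μ_nC_ox · (W/L) = 7.1 mA/V².
KCL at the drain: ½ k_n (V_GS − V_th)² = (V_DD − V_GS)/R.
Let x = V_GS − 0.45. Then 143 x² + x − 1.8 = 0, giving x = 0.109 V (positive root), so V_GS = 0.559 V.
I_D = (V_DD − V_GS)/R = (2.25 − 0.559) / 40.3 = 0.042 mA.

V_GS = 0.559 V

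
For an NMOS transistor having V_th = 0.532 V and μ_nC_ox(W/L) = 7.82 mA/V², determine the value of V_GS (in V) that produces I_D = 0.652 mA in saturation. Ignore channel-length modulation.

In saturation I_D = ½ k_n (V_GS − V_th)², so V_GS − V_th = √(2 I_D / k_n) = √(2 × 0.652 / 7.82) = 0.408 V.
V_GS = 0.532 + 0.408 = 0.94 V.

V_GS = 0.940 V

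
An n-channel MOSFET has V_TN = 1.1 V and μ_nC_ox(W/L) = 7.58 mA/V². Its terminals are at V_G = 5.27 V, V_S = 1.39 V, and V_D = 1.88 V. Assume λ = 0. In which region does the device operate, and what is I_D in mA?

Triode; I_D = 9.42 mA

V_GS = V_G − V_S = 5.27 − 1.39 = 3.88 V; V_DS = V_D − V_S = 1.88 − 1.39 = 0.49 V.
V_ov = V_GS − V_TN = 3.88 − 1.1 = 2.78 V.
Since V_DS = 0.49 V < V_ov = 2.78 V, the device is in the triode region.
I_D = k_n [V_ov · V_DS − ½ V_DS²] = 7.58 × [2.78 × 0.49 − 0.5 × 0.49²] = 9.42 mA.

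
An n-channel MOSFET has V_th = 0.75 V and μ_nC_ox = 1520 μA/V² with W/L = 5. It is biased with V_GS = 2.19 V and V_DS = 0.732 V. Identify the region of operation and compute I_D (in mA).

k_n = μ_nC_ox · (W/L) = 7.6 mA/V².
V_ov = V_GS − V_th = 2.19 − 0.75 = 1.44 V.
Since V_DS = 0.732 V < V_ov = 1.44 V, the device is in the triode region.
I_D = k_n [V_ov · V_DS − ½ V_DS²] = 7.6 × [1.44 × 0.732 − 0.5 × 0.732²] = 5.97 mA.

Triode; I_D = 5.97 mA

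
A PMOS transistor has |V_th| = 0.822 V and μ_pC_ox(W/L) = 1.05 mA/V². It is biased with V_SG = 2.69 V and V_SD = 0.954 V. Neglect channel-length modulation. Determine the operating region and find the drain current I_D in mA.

Triode; I_D = 1.39 mA

V_ov = V_SG − |V_th| = 2.69 − 0.822 = 1.87 V.
Since V_SD = 0.954 V < V_ov = 1.87 V, the device is in the triode region.
I_D = k_p [V_ov · V_SD − ½ V_SD²] = 1.05 × [1.87 × 0.954 − 0.5 × 0.954²] = 1.39 mA.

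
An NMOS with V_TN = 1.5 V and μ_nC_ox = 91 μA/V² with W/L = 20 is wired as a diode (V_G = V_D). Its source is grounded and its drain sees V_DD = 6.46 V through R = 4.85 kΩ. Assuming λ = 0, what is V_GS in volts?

V_GS = 2.45 V

With gate tied to drain, V_GS = V_DS ≥ V_GS − V_TN, so the device is in saturation.
k_n = μ_nC_ox · (W/L) = 1.82 mA/V².
KCL at the drain: ½ k_n (V_GS − V_TN)² = (V_DD − V_GS)/R.
Let x = V_GS − 1.5. Then 4.41 x² + x − 4.96 = 0, giving x = 0.953 V (positive root), so V_GS = 2.45 V.
I_D = (V_DD − V_GS)/R = (6.46 − 2.45) / 4.85 = 0.826 mA.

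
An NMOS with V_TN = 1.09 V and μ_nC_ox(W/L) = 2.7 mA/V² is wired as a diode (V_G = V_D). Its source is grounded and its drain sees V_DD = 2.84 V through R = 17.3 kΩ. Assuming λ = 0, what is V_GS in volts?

With gate tied to drain, V_GS = V_DS ≥ V_GS − V_TN, so the device is in saturation.
KCL at the drain: ½ k_n (V_GS − V_TN)² = (V_DD − V_GS)/R.
Let x = V_GS − 1.09. Then 23.4 x² + x − 1.75 = 0, giving x = 0.253 V (positive root), so V_GS = 1.34 V.
I_D = (V_DD − V_GS)/R = (2.84 − 1.34) / 17.3 = 0.0865 mA.

V_GS = 1.34 V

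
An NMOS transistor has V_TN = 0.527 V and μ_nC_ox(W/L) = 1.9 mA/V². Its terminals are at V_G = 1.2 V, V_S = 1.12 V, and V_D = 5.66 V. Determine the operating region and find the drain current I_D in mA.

V_GS = V_G − V_S = 1.2 − 1.12 = 0.08 V; V_DS = V_D − V_S = 5.66 − 1.12 = 4.54 V.
V_GS = 0.08 V < V_TN = 0.527 V, so the transistor is in cutoff.

Cutoff; I_D = 0 mA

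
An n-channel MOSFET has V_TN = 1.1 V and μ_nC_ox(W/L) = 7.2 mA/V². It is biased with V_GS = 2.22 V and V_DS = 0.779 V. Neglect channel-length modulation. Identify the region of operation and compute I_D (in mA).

Triode; I_D = 4.10 mA

V_ov = V_GS − V_TN = 2.22 − 1.1 = 1.12 V.
Since V_DS = 0.779 V < V_ov = 1.12 V, the device is in the triode region.
I_D = k_n [V_ov · V_DS − ½ V_DS²] = 7.2 × [1.12 × 0.779 − 0.5 × 0.779²] = 4.1 mA.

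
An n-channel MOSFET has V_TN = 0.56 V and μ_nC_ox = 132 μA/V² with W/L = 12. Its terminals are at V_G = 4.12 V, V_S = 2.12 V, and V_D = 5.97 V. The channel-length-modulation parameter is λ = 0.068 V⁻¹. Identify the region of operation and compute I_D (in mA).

Saturation; I_D = 2.07 mA

V_GS = V_G − V_S = 4.12 − 2.12 = 2 V; V_DS = V_D − V_S = 5.97 − 2.12 = 3.85 V.
k_n = μ_nC_ox · (W/L) = 1.584 mA/V².
V_ov = V_GS − V_TN = 2 − 0.56 = 1.44 V.
Since V_DS = 3.85 V ≥ V_ov = 1.44 V, the device is in saturation.
I_D = ½ k_n V_ov² (1 + λ V_DS) = 0.5 × 1.584 × 1.44² × (1 + 0.068 × 3.85) = 2.07 mA.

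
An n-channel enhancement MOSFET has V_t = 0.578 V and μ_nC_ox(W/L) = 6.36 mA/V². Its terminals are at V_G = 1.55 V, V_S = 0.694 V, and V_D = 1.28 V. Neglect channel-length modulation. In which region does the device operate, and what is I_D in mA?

V_GS = V_G − V_S = 1.55 − 0.694 = 0.856 V; V_DS = V_D − V_S = 1.28 − 0.694 = 0.586 V.
V_ov = V_GS − V_t = 0.856 − 0.578 = 0.278 V.
Since V_DS = 0.586 V ≥ V_ov = 0.278 V, the device is in saturation.
I_D = ½ k_n V_ov² = 0.5 × 6.36 × 0.278² = 0.246 mA.

Saturation; I_D = 0.246 mA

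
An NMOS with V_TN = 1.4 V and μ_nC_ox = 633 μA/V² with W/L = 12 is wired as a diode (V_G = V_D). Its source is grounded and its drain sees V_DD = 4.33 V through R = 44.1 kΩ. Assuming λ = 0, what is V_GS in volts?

With gate tied to drain, V_GS = V_DS ≥ V_GS − V_TN, so the device is in saturation.
k_n = μ_nC_ox · (W/L) = 7.596 mA/V².
KCL at the drain: ½ k_n (V_GS − V_TN)² = (V_DD − V_GS)/R.
Let x = V_GS − 1.4. Then 167 x² + x − 2.93 = 0, giving x = 0.129 V (positive root), so V_GS = 1.53 V.
I_D = (V_DD − V_GS)/R = (4.33 − 1.53) / 44.1 = 0.0635 mA.

V_GS = 1.53 V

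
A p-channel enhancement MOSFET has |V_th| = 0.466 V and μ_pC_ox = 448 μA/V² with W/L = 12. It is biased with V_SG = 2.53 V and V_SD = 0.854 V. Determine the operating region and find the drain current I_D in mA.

k_p = μ_pC_ox · (W/L) = 5.376 mA/V².
V_ov = V_SG − |V_th| = 2.53 − 0.466 = 2.06 V.
Since V_SD = 0.854 V < V_ov = 2.06 V, the device is in the triode region.
I_D = k_p [V_ov · V_SD − ½ V_SD²] = 5.376 × [2.06 × 0.854 − 0.5 × 0.854²] = 7.52 mA.

Triode; I_D = 7.52 mA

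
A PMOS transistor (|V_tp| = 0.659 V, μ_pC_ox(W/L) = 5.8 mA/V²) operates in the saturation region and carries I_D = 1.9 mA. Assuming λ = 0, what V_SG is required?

In saturation I_D = ½ k_p (V_SG − |V_tp|)², so V_SG − |V_tp| = √(2 I_D / k_p) = √(2 × 1.9 / 5.8) = 0.809 V.
V_SG = 0.659 + 0.809 = 1.47 V.

V_SG = 1.47 V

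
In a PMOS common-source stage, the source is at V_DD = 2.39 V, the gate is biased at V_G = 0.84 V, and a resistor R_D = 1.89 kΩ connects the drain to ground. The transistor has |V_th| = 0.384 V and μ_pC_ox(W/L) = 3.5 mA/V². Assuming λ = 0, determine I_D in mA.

V_SG = V_DD − V_G = 2.39 − 0.84 = 1.55 V, so V_ov = 1.55 − 0.384 = 1.17 V.
Assume saturation: I_D = ½ k_p V_ov² = 0.5 × 3.5 × 1.17² = 2.38 mA, giving V_SD = V_DD − I_D R_D = 2.39 − 2.38 × 1.89 = -2.11 V.
But -2.11 V < V_ov = 1.17 V, so the device is actually in triode.
In triode I_D = k_p[V_ov V_SD − ½ V_SD²] and I_D = (V_DD − V_SD)/R_D. Equating: 3.31 V_SD² − 8.713 V_SD + 2.39 = 0, giving V_SD = 0.311 V (the root below V_ov).
I_D = (2.39 − 0.311) / 1.89 = 1.1 mA.

I_D = 1.10 mA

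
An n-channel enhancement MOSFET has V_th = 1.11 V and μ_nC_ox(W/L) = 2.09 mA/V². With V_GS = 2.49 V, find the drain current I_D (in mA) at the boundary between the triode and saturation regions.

At the boundary V_DS = V_ov = V_GS − V_th = 2.49 − 1.11 = 1.38 V.
I_D = ½ k_n V_ov² = 0.5 × 2.09 × 1.38² = 1.99 mA.

I_D = 1.99 mA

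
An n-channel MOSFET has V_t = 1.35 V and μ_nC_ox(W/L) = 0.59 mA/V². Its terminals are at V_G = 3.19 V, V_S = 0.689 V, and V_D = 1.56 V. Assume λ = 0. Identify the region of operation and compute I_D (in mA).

V_GS = V_G − V_S = 3.19 − 0.689 = 2.5 V; V_DS = V_D − V_S = 1.56 − 0.689 = 0.871 V.
V_ov = V_GS − V_t = 2.5 − 1.35 = 1.15 V.
Since V_DS = 0.871 V < V_ov = 1.15 V, the device is in the triode region.
I_D = k_n [V_ov · V_DS − ½ V_DS²] = 0.59 × [1.15 × 0.871 − 0.5 × 0.871²] = 0.368 mA.

Triode; I_D = 0.368 mA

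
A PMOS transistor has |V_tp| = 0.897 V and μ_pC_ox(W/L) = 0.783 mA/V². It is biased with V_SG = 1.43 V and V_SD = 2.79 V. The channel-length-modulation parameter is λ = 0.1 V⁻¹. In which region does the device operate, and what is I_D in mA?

V_ov = V_SG − |V_tp| = 1.43 − 0.897 = 0.533 V.
Since V_SD = 2.79 V ≥ V_ov = 0.533 V, the device is in saturation.
I_D = ½ k_p V_ov² (1 + λ V_SD) = 0.5 × 0.783 × 0.533² × (1 + 0.1 × 2.79) = 0.142 mA.

Saturation; I_D = 0.142 mA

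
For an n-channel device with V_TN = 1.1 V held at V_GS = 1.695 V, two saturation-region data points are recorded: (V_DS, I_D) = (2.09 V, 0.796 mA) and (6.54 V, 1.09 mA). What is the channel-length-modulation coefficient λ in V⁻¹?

λ = 0.100 V⁻¹

With V_GS fixed, I_D ∝ (1 + λ V_DS) in saturation, so I_D2/I_D1 = (1 + λ V_DS2)/(1 + λ V_DS1).
1.09/0.796 = 1.369 = (1 + 6.54 λ)/(1 + 2.09 λ).
Solving: λ (I_D1 V_DS2 − I_D2 V_DS1) = I_D2 − I_D1, so λ = (1.09 − 0.796) / (0.796 × 6.54 − 1.09 × 2.09) = 0.294 / 2.93 = 0.1 V⁻¹.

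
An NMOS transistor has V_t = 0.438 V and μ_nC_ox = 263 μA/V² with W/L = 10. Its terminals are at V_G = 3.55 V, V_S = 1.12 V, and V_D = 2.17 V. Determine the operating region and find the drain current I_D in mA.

Triode; I_D = 4.05 mA

V_GS = V_G − V_S = 3.55 − 1.12 = 2.43 V; V_DS = V_D − V_S = 2.17 − 1.12 = 1.05 V.
k_n = μ_nC_ox · (W/L) = 2.63 mA/V².
V_ov = V_GS − V_t = 2.43 − 0.438 = 1.99 V.
Since V_DS = 1.05 V < V_ov = 1.99 V, the device is in the triode region.
I_D = k_n [V_ov · V_DS − ½ V_DS²] = 2.63 × [1.99 × 1.05 − 0.5 × 1.05²] = 4.05 mA.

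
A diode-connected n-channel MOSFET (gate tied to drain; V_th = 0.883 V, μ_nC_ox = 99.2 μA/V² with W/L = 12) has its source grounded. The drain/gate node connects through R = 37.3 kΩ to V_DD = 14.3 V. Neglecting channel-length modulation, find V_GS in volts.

V_GS = 1.64 V

With gate tied to drain, V_GS = V_DS ≥ V_GS − V_th, so the device is in saturation.
k_n = μ_nC_ox · (W/L) = 1.19 mA/V².
KCL at the drain: ½ k_n (V_GS − V_th)² = (V_DD − V_GS)/R.
Let x = V_GS − 0.883. Then 22.2 x² + x − 13.42 = 0, giving x = 0.755 V (positive root), so V_GS = 1.64 V.
I_D = (V_DD − V_GS)/R = (14.3 − 1.64) / 37.3 = 0.339 mA.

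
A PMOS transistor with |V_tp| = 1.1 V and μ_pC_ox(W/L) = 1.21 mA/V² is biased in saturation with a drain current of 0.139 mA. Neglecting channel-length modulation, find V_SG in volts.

V_SG = 1.58 V

In saturation I_D = ½ k_p (V_SG − |V_tp|)², so V_SG − |V_tp| = √(2 I_D / k_p) = √(2 × 0.139 / 1.21) = 0.479 V.
V_SG = 1.1 + 0.479 = 1.58 V.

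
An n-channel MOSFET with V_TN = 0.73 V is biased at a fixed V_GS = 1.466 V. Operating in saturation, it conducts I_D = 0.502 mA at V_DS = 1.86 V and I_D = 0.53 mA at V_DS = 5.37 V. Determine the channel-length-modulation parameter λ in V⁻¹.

With V_GS fixed, I_D ∝ (1 + λ V_DS) in saturation, so I_D2/I_D1 = (1 + λ V_DS2)/(1 + λ V_DS1).
0.53/0.502 = 1.056 = (1 + 5.37 λ)/(1 + 1.86 λ).
Solving: λ (I_D1 V_DS2 − I_D2 V_DS1) = I_D2 − I_D1, so λ = (0.53 − 0.502) / (0.502 × 5.37 − 0.53 × 1.86) = 0.028 / 1.71 = 0.0164 V⁻¹.

λ = 0.0164 V⁻¹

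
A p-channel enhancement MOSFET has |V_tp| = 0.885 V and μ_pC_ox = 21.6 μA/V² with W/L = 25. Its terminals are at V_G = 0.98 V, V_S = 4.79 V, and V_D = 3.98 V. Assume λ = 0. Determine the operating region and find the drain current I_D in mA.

Triode; I_D = 1.10 mA

V_SG = V_S − V_G = 4.79 − 0.98 = 3.81 V; V_SD = V_S − V_D = 4.79 − 3.98 = 0.81 V.
k_p = μ_pC_ox · (W/L) = 0.54 mA/V².
V_ov = V_SG − |V_tp| = 3.81 − 0.885 = 2.92 V.
Since V_SD = 0.81 V < V_ov = 2.92 V, the device is in the triode region.
I_D = k_p [V_ov · V_SD − ½ V_SD²] = 0.54 × [2.92 × 0.81 − 0.5 × 0.81²] = 1.1 mA.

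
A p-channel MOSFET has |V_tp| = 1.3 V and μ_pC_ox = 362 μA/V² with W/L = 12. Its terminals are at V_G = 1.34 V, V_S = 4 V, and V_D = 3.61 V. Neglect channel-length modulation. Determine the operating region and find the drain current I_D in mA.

Triode; I_D = 1.97 mA

V_SG = V_S − V_G = 4 − 1.34 = 2.66 V; V_SD = V_S − V_D = 4 − 3.61 = 0.39 V.
k_p = μ_pC_ox · (W/L) = 4.344 mA/V².
V_ov = V_SG − |V_tp| = 2.66 − 1.3 = 1.36 V.
Since V_SD = 0.39 V < V_ov = 1.36 V, the device is in the triode region.
I_D = k_p [V_ov · V_SD − ½ V_SD²] = 4.344 × [1.36 × 0.39 − 0.5 × 0.39²] = 1.97 mA.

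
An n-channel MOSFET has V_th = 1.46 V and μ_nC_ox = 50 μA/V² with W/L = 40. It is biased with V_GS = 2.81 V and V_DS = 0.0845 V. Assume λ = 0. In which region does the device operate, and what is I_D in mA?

Triode; I_D = 0.221 mA

k_n = μ_nC_ox · (W/L) = 2 mA/V².
V_ov = V_GS − V_th = 2.81 − 1.46 = 1.35 V.
Since V_DS = 0.0845 V < V_ov = 1.35 V, the device is in the triode region.
I_D = k_n [V_ov · V_DS − ½ V_DS²] = 2 × [1.35 × 0.0845 − 0.5 × 0.0845²] = 0.221 mA.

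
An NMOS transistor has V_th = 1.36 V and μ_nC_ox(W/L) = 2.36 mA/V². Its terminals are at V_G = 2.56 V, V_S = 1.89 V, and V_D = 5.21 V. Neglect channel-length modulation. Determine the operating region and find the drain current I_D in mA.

V_GS = V_G − V_S = 2.56 − 1.89 = 0.67 V; V_DS = V_D − V_S = 5.21 − 1.89 = 3.32 V.
V_GS = 0.67 V < V_th = 1.36 V, so the transistor is in cutoff.

Cutoff; I_D = 0 mA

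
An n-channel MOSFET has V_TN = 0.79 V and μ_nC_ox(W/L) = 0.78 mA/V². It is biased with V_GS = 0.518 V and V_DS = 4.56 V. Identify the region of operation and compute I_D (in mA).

V_GS = 0.518 V < V_TN = 0.79 V, so the transistor is in cutoff.

Cutoff; I_D = 0 mA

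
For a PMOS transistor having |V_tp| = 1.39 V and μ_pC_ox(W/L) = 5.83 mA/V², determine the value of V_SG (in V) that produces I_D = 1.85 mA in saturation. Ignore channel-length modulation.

In saturation I_D = ½ k_p (V_SG − |V_tp|)², so V_SG − |V_tp| = √(2 I_D / k_p) = √(2 × 1.85 / 5.83) = 0.797 V.
V_SG = 1.39 + 0.797 = 2.19 V.

V_SG = 2.19 V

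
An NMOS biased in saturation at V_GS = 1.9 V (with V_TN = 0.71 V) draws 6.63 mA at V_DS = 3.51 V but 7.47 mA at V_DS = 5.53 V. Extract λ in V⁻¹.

With V_GS fixed, I_D ∝ (1 + λ V_DS) in saturation, so I_D2/I_D1 = (1 + λ V_DS2)/(1 + λ V_DS1).
7.47/6.63 = 1.127 = (1 + 5.53 λ)/(1 + 3.51 λ).
Solving: λ (I_D1 V_DS2 − I_D2 V_DS1) = I_D2 − I_D1, so λ = (7.47 − 6.63) / (6.63 × 5.53 − 7.47 × 3.51) = 0.84 / 10.4 = 0.0804 V⁻¹.

λ = 0.0804 V⁻¹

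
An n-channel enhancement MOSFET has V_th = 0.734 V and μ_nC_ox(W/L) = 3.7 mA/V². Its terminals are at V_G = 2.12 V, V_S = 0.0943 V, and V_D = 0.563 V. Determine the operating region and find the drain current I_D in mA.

V_GS = V_G − V_S = 2.12 − 0.0943 = 2.03 V; V_DS = V_D − V_S = 0.563 − 0.0943 = 0.469 V.
V_ov = V_GS − V_th = 2.03 − 0.734 = 1.29 V.
Since V_DS = 0.469 V < V_ov = 1.29 V, the device is in the triode region.
I_D = k_n [V_ov · V_DS − ½ V_DS²] = 3.7 × [1.29 × 0.469 − 0.5 × 0.469²] = 1.83 mA.

Triode; I_D = 1.83 mA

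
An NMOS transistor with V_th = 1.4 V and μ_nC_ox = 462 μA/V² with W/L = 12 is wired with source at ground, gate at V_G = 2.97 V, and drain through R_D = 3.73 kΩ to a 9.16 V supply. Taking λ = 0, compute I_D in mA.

I_D = 2.37 mA

V_GS = V_G = 2.97 V, so V_ov = 2.97 − 1.4 = 1.57 V.
k_n = μ_nC_ox · (W/L) = 5.544 mA/V².
Assume saturation: I_D = ½ k_n V_ov² = 0.5 × 5.544 × 1.57² = 6.83 mA, giving V_DS = V_DD − I_D R_D = 9.16 − 6.83 × 3.73 = -16.3 V.
But -16.3 V < V_ov = 1.57 V, so the device is actually in triode.
In triode I_D = k_n[V_ov V_DS − ½ V_DS²] and I_D = (V_DD − V_DS)/R_D. Equating: 10.3 V_DS² − 33.47 V_DS + 9.16 = 0, giving V_DS = 0.302 V (the root below V_ov).
I_D = (9.16 − 0.302) / 3.73 = 2.37 mA.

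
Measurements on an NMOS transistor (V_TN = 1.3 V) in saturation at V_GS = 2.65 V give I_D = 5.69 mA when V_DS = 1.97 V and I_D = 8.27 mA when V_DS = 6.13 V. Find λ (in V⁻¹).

λ = 0.139 V⁻¹

With V_GS fixed, I_D ∝ (1 + λ V_DS) in saturation, so I_D2/I_D1 = (1 + λ V_DS2)/(1 + λ V_DS1).
8.27/5.69 = 1.453 = (1 + 6.13 λ)/(1 + 1.97 λ).
Solving: λ (I_D1 V_DS2 − I_D2 V_DS1) = I_D2 − I_D1, so λ = (8.27 − 5.69) / (5.69 × 6.13 − 8.27 × 1.97) = 2.58 / 18.6 = 0.139 V⁻¹.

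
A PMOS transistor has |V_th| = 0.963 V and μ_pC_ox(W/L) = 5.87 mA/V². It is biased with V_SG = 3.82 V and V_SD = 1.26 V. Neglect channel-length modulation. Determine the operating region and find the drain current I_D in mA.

V_ov = V_SG − |V_th| = 3.82 − 0.963 = 2.86 V.
Since V_SD = 1.26 V < V_ov = 2.86 V, the device is in the triode region.
I_D = k_p [V_ov · V_SD − ½ V_SD²] = 5.87 × [2.86 × 1.26 − 0.5 × 1.26²] = 16.5 mA.

Triode; I_D = 16.5 mA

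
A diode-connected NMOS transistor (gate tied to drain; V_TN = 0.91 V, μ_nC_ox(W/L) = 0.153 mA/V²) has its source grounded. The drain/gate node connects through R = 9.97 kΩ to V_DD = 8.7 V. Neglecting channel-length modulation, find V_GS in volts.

With gate tied to drain, V_GS = V_DS ≥ V_GS − V_TN, so the device is in saturation.
KCL at the drain: ½ k_n (V_GS − V_TN)² = (V_DD − V_GS)/R.
Let x = V_GS − 0.91. Then 0.763 x² + x − 7.79 = 0, giving x = 2.61 V (positive root), so V_GS = 3.52 V.
I_D = (V_DD − V_GS)/R = (8.7 − 3.52) / 9.97 = 0.52 mA.

V_GS = 3.52 V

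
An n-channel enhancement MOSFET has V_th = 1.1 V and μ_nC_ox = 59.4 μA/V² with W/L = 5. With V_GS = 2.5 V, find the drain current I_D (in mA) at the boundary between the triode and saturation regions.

I_D = 0.291 mA

At the boundary V_DS = V_ov = V_GS − V_th = 2.5 − 1.1 = 1.4 V.
k_n = μ_nC_ox · (W/L) = 0.297 mA/V².
I_D = ½ k_n V_ov² = 0.5 × 0.297 × 1.4² = 0.291 mA.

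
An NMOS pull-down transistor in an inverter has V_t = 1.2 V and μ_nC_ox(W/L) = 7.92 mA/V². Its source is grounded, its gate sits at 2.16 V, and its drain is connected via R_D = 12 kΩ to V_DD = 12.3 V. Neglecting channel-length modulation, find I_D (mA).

I_D = 1.01 mA

V_GS = V_G = 2.16 V, so V_ov = 2.16 − 1.2 = 0.96 V.
Assume saturation: I_D = ½ k_n V_ov² = 0.5 × 7.92 × 0.96² = 3.65 mA, giving V_DS = V_DD − I_D R_D = 12.3 − 3.65 × 12 = -31.5 V.
But -31.5 V < V_ov = 0.96 V, so the device is actually in triode.
In triode I_D = k_n[V_ov V_DS − ½ V_DS²] and I_D = (V_DD − V_DS)/R_D. Equating: 47.5 V_DS² − 92.24 V_DS + 12.3 = 0, giving V_DS = 0.144 V (the root below V_ov).
I_D = (12.3 − 0.144) / 12 = 1.01 mA.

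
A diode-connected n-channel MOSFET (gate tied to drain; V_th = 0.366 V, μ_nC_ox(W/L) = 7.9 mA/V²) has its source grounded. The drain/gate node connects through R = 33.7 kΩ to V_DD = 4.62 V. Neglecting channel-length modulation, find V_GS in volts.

With gate tied to drain, V_GS = V_DS ≥ V_GS − V_th, so the device is in saturation.
KCL at the drain: ½ k_n (V_GS − V_th)² = (V_DD − V_GS)/R.
Let x = V_GS − 0.366. Then 133 x² + x − 4.254 = 0, giving x = 0.175 V (positive root), so V_GS = 0.541 V.
I_D = (V_DD − V_GS)/R = (4.62 − 0.541) / 33.7 = 0.121 mA.

V_GS = 0.541 V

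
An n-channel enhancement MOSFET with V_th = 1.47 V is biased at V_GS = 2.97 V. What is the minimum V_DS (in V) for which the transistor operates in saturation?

V_DS,sat = 1.50 V

The boundary between triode and saturation is V_DS = V_GS − V_th = V_ov.
V_ov = 2.97 − 1.47 = 1.5 V.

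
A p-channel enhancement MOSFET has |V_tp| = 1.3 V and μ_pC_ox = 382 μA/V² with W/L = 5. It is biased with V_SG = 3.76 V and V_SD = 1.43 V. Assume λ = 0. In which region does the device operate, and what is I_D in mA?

Triode; I_D = 4.77 mA

k_p = μ_pC_ox · (W/L) = 1.91 mA/V².
V_ov = V_SG − |V_tp| = 3.76 − 1.3 = 2.46 V.
Since V_SD = 1.43 V < V_ov = 2.46 V, the device is in the triode region.
I_D = k_p [V_ov · V_SD − ½ V_SD²] = 1.91 × [2.46 × 1.43 − 0.5 × 1.43²] = 4.77 mA.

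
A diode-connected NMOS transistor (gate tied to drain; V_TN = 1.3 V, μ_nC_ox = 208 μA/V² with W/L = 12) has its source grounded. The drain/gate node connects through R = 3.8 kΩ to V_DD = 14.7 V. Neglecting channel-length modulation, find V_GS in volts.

With gate tied to drain, V_GS = V_DS ≥ V_GS − V_TN, so the device is in saturation.
k_n = μ_nC_ox · (W/L) = 2.496 mA/V².
KCL at the drain: ½ k_n (V_GS − V_TN)² = (V_DD − V_GS)/R.
Let x = V_GS − 1.3. Then 4.74 x² + x − 13.4 = 0, giving x = 1.58 V (positive root), so V_GS = 2.88 V.
I_D = (V_DD − V_GS)/R = (14.7 − 2.88) / 3.8 = 3.11 mA.

V_GS = 2.88 V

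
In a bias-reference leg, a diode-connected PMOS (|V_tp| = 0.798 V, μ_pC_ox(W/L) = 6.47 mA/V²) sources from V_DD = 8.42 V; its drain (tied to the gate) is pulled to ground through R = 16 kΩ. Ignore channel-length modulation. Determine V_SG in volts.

With gate tied to drain, V_SG = V_SD ≥ V_SG − |V_tp|, so the device is in saturation.
KCL at the drain: ½ k_p (V_SG − |V_tp|)² = (V_DD − V_SG)/R.
Let x = V_SG − 0.798. Then 51.8 x² + x − 7.622 = 0, giving x = 0.374 V (positive root), so V_SG = 1.17 V.
I_D = (V_DD − V_SG)/R = (8.42 − 1.17) / 16 = 0.453 mA.

V_SG = 1.17 V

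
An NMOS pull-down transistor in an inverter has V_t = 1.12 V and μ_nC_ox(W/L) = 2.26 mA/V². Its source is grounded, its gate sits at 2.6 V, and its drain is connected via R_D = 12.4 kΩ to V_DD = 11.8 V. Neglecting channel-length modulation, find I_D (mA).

I_D = 0.927 mA

V_GS = V_G = 2.6 V, so V_ov = 2.6 − 1.12 = 1.48 V.
Assume saturation: I_D = ½ k_n V_ov² = 0.5 × 2.26 × 1.48² = 2.48 mA, giving V_DS = V_DD − I_D R_D = 11.8 − 2.48 × 12.4 = -18.9 V.
But -18.9 V < V_ov = 1.48 V, so the device is actually in triode.
In triode I_D = k_n[V_ov V_DS − ½ V_DS²] and I_D = (V_DD − V_DS)/R_D. Equating: 14 V_DS² − 42.48 V_DS + 11.8 = 0, giving V_DS = 0.309 V (the root below V_ov).
I_D = (11.8 − 0.309) / 12.4 = 0.927 mA.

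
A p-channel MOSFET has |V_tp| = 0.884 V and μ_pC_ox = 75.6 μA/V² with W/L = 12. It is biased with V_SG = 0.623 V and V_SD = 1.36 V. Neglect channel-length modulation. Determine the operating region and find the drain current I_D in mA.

Cutoff; I_D = 0 mA

V_SG = 0.623 V < |V_tp| = 0.884 V, so the transistor is in cutoff.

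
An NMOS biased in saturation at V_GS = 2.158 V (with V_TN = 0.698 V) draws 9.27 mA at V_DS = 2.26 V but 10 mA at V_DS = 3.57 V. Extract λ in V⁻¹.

λ = 0.0696 V⁻¹

With V_GS fixed, I_D ∝ (1 + λ V_DS) in saturation, so I_D2/I_D1 = (1 + λ V_DS2)/(1 + λ V_DS1).
10/9.27 = 1.079 = (1 + 3.57 λ)/(1 + 2.26 λ).
Solving: λ (I_D1 V_DS2 − I_D2 V_DS1) = I_D2 − I_D1, so λ = (10 − 9.27) / (9.27 × 3.57 − 10 × 2.26) = 0.73 / 10.5 = 0.0696 V⁻¹.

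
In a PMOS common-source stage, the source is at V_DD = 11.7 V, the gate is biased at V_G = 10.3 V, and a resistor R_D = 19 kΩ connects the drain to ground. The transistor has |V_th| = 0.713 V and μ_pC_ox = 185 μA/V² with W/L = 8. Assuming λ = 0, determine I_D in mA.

I_D = 0.349 mA

V_SG = V_DD − V_G = 11.7 − 10.3 = 1.4 V, so V_ov = 1.4 − 0.713 = 0.687 V.
k_p = μ_pC_ox · (W/L) = 1.48 mA/V².
Assume saturation: I_D = ½ k_p V_ov² = 0.5 × 1.48 × 0.687² = 0.349 mA, giving V_SD = V_DD − I_D R_D = 11.7 − 0.349 × 19 = 5.06 V.
V_SD = 5.06 V ≥ V_ov = 0.687 V, confirming saturation.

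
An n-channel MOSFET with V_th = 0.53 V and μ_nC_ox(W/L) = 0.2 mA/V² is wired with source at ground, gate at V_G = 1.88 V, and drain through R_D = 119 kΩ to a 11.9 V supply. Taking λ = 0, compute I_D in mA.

V_GS = V_G = 1.88 V, so V_ov = 1.88 − 0.53 = 1.35 V.
Assume saturation: I_D = ½ k_n V_ov² = 0.5 × 0.2 × 1.35² = 0.182 mA, giving V_DS = V_DD − I_D R_D = 11.9 − 0.182 × 119 = -9.79 V.
But -9.79 V < V_ov = 1.35 V, so the device is actually in triode.
In triode I_D = k_n[V_ov V_DS − ½ V_DS²] and I_D = (V_DD − V_DS)/R_D. Equating: 11.9 V_DS² − 33.13 V_DS + 11.9 = 0, giving V_DS = 0.424 V (the root below V_ov).
I_D = (11.9 − 0.424) / 119 = 0.0964 mA.

I_D = 0.0964 mA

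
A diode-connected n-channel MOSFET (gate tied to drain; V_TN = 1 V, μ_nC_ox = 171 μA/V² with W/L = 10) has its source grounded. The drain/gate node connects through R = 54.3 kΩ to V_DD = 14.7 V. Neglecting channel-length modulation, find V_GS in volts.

With gate tied to drain, V_GS = V_DS ≥ V_GS − V_TN, so the device is in saturation.
k_n = μ_nC_ox · (W/L) = 1.71 mA/V².
KCL at the drain: ½ k_n (V_GS − V_TN)² = (V_DD − V_GS)/R.
Let x = V_GS − 1. Then 46.4 x² + x − 13.7 = 0, giving x = 0.533 V (positive root), so V_GS = 1.53 V.
I_D = (V_DD − V_GS)/R = (14.7 − 1.53) / 54.3 = 0.242 mA.

V_GS = 1.53 V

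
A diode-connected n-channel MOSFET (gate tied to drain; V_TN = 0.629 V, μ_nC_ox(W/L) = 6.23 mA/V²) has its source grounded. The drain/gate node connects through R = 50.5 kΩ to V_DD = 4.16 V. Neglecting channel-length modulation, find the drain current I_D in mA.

I_D = 0.0670 mA

With gate tied to drain, V_GS = V_DS ≥ V_GS − V_TN, so the device is in saturation.
KCL at the drain: ½ k_n (V_GS − V_TN)² = (V_DD − V_GS)/R.
Let x = V_GS − 0.629. Then 157 x² + x − 3.531 = 0, giving x = 0.147 V (positive root), so V_GS = 0.776 V.
I_D = (V_DD − V_GS)/R = (4.16 − 0.776) / 50.5 = 0.067 mA.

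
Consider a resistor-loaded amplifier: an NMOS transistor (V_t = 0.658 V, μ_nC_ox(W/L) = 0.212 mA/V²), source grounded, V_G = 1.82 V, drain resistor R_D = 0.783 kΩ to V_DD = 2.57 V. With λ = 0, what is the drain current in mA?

V_GS = V_G = 1.82 V, so V_ov = 1.82 − 0.658 = 1.16 V.
Assume saturation: I_D = ½ k_n V_ov² = 0.5 × 0.212 × 1.16² = 0.143 mA, giving V_DS = V_DD − I_D R_D = 2.57 − 0.143 × 0.783 = 2.46 V.
V_DS = 2.46 V ≥ V_ov = 1.16 V, confirming saturation.

I_D = 0.143 mA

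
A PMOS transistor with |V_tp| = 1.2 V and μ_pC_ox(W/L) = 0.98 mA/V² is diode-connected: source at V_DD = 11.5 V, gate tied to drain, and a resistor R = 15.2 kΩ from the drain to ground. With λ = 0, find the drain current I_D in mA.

With gate tied to drain, V_SG = V_SD ≥ V_SG − |V_tp|, so the device is in saturation.
KCL at the drain: ½ k_p (V_SG − |V_tp|)² = (V_DD − V_SG)/R.
Let x = V_SG − 1.2. Then 7.45 x² + x − 10.3 = 0, giving x = 1.11 V (positive root), so V_SG = 2.31 V.
I_D = (V_DD − V_SG)/R = (11.5 − 2.31) / 15.2 = 0.605 mA.

I_D = 0.605 mA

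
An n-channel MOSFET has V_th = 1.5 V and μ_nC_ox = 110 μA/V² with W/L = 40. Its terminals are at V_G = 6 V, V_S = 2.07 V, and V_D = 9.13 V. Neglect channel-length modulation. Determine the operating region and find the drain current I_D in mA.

V_GS = V_G − V_S = 6 − 2.07 = 3.93 V; V_DS = V_D − V_S = 9.13 − 2.07 = 7.06 V.
k_n = μ_nC_ox · (W/L) = 4.4 mA/V².
V_ov = V_GS − V_th = 3.93 − 1.5 = 2.43 V.
Since V_DS = 7.06 V ≥ V_ov = 2.43 V, the device is in saturation.
I_D = ½ k_n V_ov² = 0.5 × 4.4 × 2.43² = 13 mA.

Saturation; I_D = 13.0 mA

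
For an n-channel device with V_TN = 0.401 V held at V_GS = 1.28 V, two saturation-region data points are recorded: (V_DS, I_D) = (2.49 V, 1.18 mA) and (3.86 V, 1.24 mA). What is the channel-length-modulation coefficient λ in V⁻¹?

λ = 0.0409 V⁻¹

With V_GS fixed, I_D ∝ (1 + λ V_DS) in saturation, so I_D2/I_D1 = (1 + λ V_DS2)/(1 + λ V_DS1).
1.24/1.18 = 1.051 = (1 + 3.86 λ)/(1 + 2.49 λ).
Solving: λ (I_D1 V_DS2 − I_D2 V_DS1) = I_D2 − I_D1, so λ = (1.24 − 1.18) / (1.18 × 3.86 − 1.24 × 2.49) = 0.06 / 1.47 = 0.0409 V⁻¹.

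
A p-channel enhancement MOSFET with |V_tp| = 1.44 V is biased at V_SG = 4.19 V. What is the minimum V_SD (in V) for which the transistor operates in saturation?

The boundary between triode and saturation is V_SD = V_SG − |V_tp| = V_ov.
V_ov = 4.19 − 1.44 = 2.75 V.

V_SD,sat = 2.75 V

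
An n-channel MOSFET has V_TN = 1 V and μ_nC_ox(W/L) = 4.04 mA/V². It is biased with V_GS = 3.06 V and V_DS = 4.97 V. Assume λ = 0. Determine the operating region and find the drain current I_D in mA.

Saturation; I_D = 8.57 mA

V_ov = V_GS − V_TN = 3.06 − 1 = 2.06 V.
Since V_DS = 4.97 V ≥ V_ov = 2.06 V, the device is in saturation.
I_D = ½ k_n V_ov² = 0.5 × 4.04 × 2.06² = 8.57 mA.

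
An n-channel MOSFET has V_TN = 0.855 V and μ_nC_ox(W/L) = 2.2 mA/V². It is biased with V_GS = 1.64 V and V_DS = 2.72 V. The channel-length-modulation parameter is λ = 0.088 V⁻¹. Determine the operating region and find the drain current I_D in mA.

V_ov = V_GS − V_TN = 1.64 − 0.855 = 0.785 V.
Since V_DS = 2.72 V ≥ V_ov = 0.785 V, the device is in saturation.
I_D = ½ k_n V_ov² (1 + λ V_DS) = 0.5 × 2.2 × 0.785² × (1 + 0.088 × 2.72) = 0.84 mA.

Saturation; I_D = 0.840 mA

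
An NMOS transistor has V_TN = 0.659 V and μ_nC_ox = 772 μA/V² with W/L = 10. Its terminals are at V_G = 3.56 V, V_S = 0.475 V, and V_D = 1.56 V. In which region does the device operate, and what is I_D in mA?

Triode; I_D = 15.8 mA

V_GS = V_G − V_S = 3.56 − 0.475 = 3.08 V; V_DS = V_D − V_S = 1.56 − 0.475 = 1.08 V.
k_n = μ_nC_ox · (W/L) = 7.72 mA/V².
V_ov = V_GS − V_TN = 3.08 − 0.659 = 2.43 V.
Since V_DS = 1.08 V < V_ov = 2.43 V, the device is in the triode region.
I_D = k_n [V_ov · V_DS − ½ V_DS²] = 7.72 × [2.43 × 1.08 − 0.5 × 1.08²] = 15.8 mA.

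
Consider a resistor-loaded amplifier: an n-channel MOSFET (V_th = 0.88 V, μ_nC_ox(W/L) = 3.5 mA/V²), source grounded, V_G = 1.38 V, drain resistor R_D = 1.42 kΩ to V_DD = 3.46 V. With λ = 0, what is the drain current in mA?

V_GS = V_G = 1.38 V, so V_ov = 1.38 − 0.88 = 0.5 V.
Assume saturation: I_D = ½ k_n V_ov² = 0.5 × 3.5 × 0.5² = 0.437 mA, giving V_DS = V_DD − I_D R_D = 3.46 − 0.437 × 1.42 = 2.84 V.
V_DS = 2.84 V ≥ V_ov = 0.5 V, confirming saturation.

I_D = 0.437 mA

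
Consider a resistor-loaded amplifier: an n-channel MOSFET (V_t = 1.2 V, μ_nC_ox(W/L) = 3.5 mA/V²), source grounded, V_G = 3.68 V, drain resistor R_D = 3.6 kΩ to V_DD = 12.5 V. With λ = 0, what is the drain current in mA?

I_D = 3.35 mA

V_GS = V_G = 3.68 V, so V_ov = 3.68 − 1.2 = 2.48 V.
Assume saturation: I_D = ½ k_n V_ov² = 0.5 × 3.5 × 2.48² = 10.8 mA, giving V_DS = V_DD − I_D R_D = 12.5 − 10.8 × 3.6 = -26.2 V.
But -26.2 V < V_ov = 2.48 V, so the device is actually in triode.
In triode I_D = k_n[V_ov V_DS − ½ V_DS²] and I_D = (V_DD − V_DS)/R_D. Equating: 6.3 V_DS² − 32.25 V_DS + 12.5 = 0, giving V_DS = 0.422 V (the root below V_ov).
I_D = (12.5 − 0.422) / 3.6 = 3.35 mA.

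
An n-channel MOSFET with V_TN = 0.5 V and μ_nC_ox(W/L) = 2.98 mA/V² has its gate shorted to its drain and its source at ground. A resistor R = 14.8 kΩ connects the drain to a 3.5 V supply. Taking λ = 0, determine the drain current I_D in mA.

I_D = 0.179 mA

With gate tied to drain, V_GS = V_DS ≥ V_GS − V_TN, so the device is in saturation.
KCL at the drain: ½ k_n (V_GS − V_TN)² = (V_DD − V_GS)/R.
Let x = V_GS − 0.5. Then 22.1 x² + x − 3 = 0, giving x = 0.347 V (positive root), so V_GS = 0.847 V.
I_D = (V_DD − V_GS)/R = (3.5 − 0.847) / 14.8 = 0.179 mA.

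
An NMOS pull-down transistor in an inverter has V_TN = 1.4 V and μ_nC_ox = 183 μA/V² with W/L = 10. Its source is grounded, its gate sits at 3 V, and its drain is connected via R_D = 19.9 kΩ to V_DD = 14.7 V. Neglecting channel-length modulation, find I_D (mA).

I_D = 0.725 mA

V_GS = V_G = 3 V, so V_ov = 3 − 1.4 = 1.6 V.
k_n = μ_nC_ox · (W/L) = 1.83 mA/V².
Assume saturation: I_D = ½ k_n V_ov² = 0.5 × 1.83 × 1.6² = 2.34 mA, giving V_DS = V_DD − I_D R_D = 14.7 − 2.34 × 19.9 = -31.9 V.
But -31.9 V < V_ov = 1.6 V, so the device is actually in triode.
In triode I_D = k_n[V_ov V_DS − ½ V_DS²] and I_D = (V_DD − V_DS)/R_D. Equating: 18.2 V_DS² − 59.27 V_DS + 14.7 = 0, giving V_DS = 0.271 V (the root below V_ov).
I_D = (14.7 − 0.271) / 19.9 = 0.725 mA.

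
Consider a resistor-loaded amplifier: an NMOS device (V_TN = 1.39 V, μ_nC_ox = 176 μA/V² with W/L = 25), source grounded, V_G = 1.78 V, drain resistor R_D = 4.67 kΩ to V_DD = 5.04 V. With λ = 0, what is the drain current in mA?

V_GS = V_G = 1.78 V, so V_ov = 1.78 − 1.39 = 0.39 V.
k_n = μ_nC_ox · (W/L) = 4.4 mA/V².
Assume saturation: I_D = ½ k_n V_ov² = 0.5 × 4.4 × 0.39² = 0.335 mA, giving V_DS = V_DD − I_D R_D = 5.04 − 0.335 × 4.67 = 3.48 V.
V_DS = 3.48 V ≥ V_ov = 0.39 V, confirming saturation.

I_D = 0.335 mA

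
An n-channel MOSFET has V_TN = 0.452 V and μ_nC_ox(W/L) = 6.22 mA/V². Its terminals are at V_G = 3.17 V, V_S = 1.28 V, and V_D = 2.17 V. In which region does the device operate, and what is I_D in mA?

Triode; I_D = 5.50 mA

V_GS = V_G − V_S = 3.17 − 1.28 = 1.89 V; V_DS = V_D − V_S = 2.17 − 1.28 = 0.89 V.
V_ov = V_GS − V_TN = 1.89 − 0.452 = 1.44 V.
Since V_DS = 0.89 V < V_ov = 1.44 V, the device is in the triode region.
I_D = k_n [V_ov · V_DS − ½ V_DS²] = 6.22 × [1.44 × 0.89 − 0.5 × 0.89²] = 5.5 mA.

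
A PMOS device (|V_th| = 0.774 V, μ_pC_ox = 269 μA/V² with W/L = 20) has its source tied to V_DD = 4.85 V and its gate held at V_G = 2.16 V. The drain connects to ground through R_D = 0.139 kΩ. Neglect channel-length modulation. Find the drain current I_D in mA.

I_D = 9.88 mA

V_SG = V_DD − V_G = 4.85 − 2.16 = 2.69 V, so V_ov = 2.69 − 0.774 = 1.92 V.
k_p = μ_pC_ox · (W/L) = 5.38 mA/V².
Assume saturation: I_D = ½ k_p V_ov² = 0.5 × 5.38 × 1.92² = 9.88 mA, giving V_SD = V_DD − I_D R_D = 4.85 − 9.88 × 0.139 = 3.48 V.
V_SD = 3.48 V ≥ V_ov = 1.92 V, confirming saturation.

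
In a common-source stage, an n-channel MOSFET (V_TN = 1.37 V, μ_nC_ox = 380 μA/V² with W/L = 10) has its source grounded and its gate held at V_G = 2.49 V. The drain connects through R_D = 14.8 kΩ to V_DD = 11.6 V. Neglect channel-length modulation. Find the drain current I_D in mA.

V_GS = V_G = 2.49 V, so V_ov = 2.49 − 1.37 = 1.12 V.
k_n = μ_nC_ox · (W/L) = 3.8 mA/V².
Assume saturation: I_D = ½ k_n V_ov² = 0.5 × 3.8 × 1.12² = 2.38 mA, giving V_DS = V_DD − I_D R_D = 11.6 − 2.38 × 14.8 = -23.7 V.
But -23.7 V < V_ov = 1.12 V, so the device is actually in triode.
In triode I_D = k_n[V_ov V_DS − ½ V_DS²] and I_D = (V_DD − V_DS)/R_D. Equating: 28.1 V_DS² − 63.99 V_DS + 11.6 = 0, giving V_DS = 0.199 V (the root below V_ov).
I_D = (11.6 − 0.199) / 14.8 = 0.77 mA.

I_D = 0.770 mA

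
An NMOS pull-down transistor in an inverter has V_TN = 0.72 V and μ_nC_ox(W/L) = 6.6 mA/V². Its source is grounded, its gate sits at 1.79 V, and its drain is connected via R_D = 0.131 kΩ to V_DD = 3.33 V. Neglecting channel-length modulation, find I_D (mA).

I_D = 3.78 mA

V_GS = V_G = 1.79 V, so V_ov = 1.79 − 0.72 = 1.07 V.
Assume saturation: I_D = ½ k_n V_ov² = 0.5 × 6.6 × 1.07² = 3.78 mA, giving V_DS = V_DD − I_D R_D = 3.33 − 3.78 × 0.131 = 2.84 V.
V_DS = 2.84 V ≥ V_ov = 1.07 V, confirming saturation.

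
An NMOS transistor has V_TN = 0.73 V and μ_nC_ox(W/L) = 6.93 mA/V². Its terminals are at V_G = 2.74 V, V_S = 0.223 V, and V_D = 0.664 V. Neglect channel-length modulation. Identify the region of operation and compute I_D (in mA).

Triode; I_D = 4.79 mA

V_GS = V_G − V_S = 2.74 − 0.223 = 2.52 V; V_DS = V_D − V_S = 0.664 − 0.223 = 0.441 V.
V_ov = V_GS − V_TN = 2.52 − 0.73 = 1.79 V.
Since V_DS = 0.441 V < V_ov = 1.79 V, the device is in the triode region.
I_D = k_n [V_ov · V_DS − ½ V_DS²] = 6.93 × [1.79 × 0.441 − 0.5 × 0.441²] = 4.79 mA.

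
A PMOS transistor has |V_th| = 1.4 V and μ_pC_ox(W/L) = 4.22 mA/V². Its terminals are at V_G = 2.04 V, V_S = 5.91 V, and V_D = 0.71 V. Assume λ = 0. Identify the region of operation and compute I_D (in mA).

V_SG = V_S − V_G = 5.91 − 2.04 = 3.87 V; V_SD = V_S − V_D = 5.91 − 0.71 = 5.2 V.
V_ov = V_SG − |V_th| = 3.87 − 1.4 = 2.47 V.
Since V_SD = 5.2 V ≥ V_ov = 2.47 V, the device is in saturation.
I_D = ½ k_p V_ov² = 0.5 × 4.22 × 2.47² = 12.9 mA.

Saturation; I_D = 12.9 mA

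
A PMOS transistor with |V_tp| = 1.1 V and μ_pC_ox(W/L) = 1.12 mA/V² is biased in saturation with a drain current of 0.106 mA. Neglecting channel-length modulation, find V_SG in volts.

V_SG = 1.54 V

In saturation I_D = ½ k_p (V_SG − |V_tp|)², so V_SG − |V_tp| = √(2 I_D / k_p) = √(2 × 0.106 / 1.12) = 0.435 V.
V_SG = 1.1 + 0.435 = 1.54 V.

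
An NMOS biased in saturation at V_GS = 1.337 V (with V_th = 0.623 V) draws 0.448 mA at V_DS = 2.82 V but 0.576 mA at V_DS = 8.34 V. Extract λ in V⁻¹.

With V_GS fixed, I_D ∝ (1 + λ V_DS) in saturation, so I_D2/I_D1 = (1 + λ V_DS2)/(1 + λ V_DS1).
0.576/0.448 = 1.286 = (1 + 8.34 λ)/(1 + 2.82 λ).
Solving: λ (I_D1 V_DS2 − I_D2 V_DS1) = I_D2 − I_D1, so λ = (0.576 − 0.448) / (0.448 × 8.34 − 0.576 × 2.82) = 0.128 / 2.11 = 0.0606 V⁻¹.

λ = 0.0606 V⁻¹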